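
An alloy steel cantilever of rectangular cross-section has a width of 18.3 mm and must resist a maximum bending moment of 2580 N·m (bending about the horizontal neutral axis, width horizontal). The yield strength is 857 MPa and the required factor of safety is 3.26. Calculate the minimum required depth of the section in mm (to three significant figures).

h = 56.7 mm

σ_allow = 857/3.26 = 262.9 MPa.
For a rectangular section σ = 6M/(bh²), so h² = 6M/(b σ_allow) = 6×2580000/(18.3×262.9) = 3218 mm².
h = 56.73 mm.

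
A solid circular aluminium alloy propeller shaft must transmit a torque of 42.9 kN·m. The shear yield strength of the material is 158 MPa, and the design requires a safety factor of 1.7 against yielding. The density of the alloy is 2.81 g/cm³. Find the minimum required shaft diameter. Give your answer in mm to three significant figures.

Allowable shear stress τ_allow = 158/1.7 = 92.94 MPa.
For a solid shaft τ = 16T/(πd³), so d³ = 16T/(π τ_allow) = 16×4.2900×10^7/(π×92.94) = 2.351×10^6 mm³.
d = (2.351×10^6)^(1/3) = 133.0 mm.

d = 133 mm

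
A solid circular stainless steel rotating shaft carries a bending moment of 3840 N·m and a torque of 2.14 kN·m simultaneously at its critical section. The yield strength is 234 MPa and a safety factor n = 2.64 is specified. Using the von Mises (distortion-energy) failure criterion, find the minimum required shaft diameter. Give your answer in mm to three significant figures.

d = 78.8 mm

σ_allow = σ_y/n = 234/2.64 = 88.64 MPa.
For a solid shaft σ_b = 32M/(πd³) and τ = 16T/(πd³), so the von Mises stress is σ' = (16/πd³)·√(4M²+3T²).
√(4M²+3T²) = √(4×(3.840×10^6)² + 3×(2.140×10^6)²) = 8.528×10^6 N·mm.
d³ = 16×8.528×10^6/(π×88.64) = 490000 mm³.
d = 78.84 mm.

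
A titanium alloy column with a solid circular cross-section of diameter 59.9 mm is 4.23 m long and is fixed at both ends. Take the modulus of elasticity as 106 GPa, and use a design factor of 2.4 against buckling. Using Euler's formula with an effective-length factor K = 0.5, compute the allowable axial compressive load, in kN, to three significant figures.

I = πd⁴/64 = π×59.9⁴/64 = 631900 mm⁴.
Effective length L_e = KL = 0.5×4.23 m = 2115 mm.
Euler critical load P_cr = π²EI/L_e² = π²×106000×631900/2115² = 147800 N.
P_allow = P_cr/n = 147800/2.4 = 61580 N.

P_allow = 61.6 kN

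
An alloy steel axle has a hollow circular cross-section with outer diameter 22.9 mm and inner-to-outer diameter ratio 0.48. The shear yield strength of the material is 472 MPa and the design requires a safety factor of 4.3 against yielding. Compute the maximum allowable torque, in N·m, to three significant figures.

τ_allow = 472/4.3 = 109.8 MPa.
For a hollow shaft T_allow = τ_allow·πd_o³(1−k⁴)/16 with 1−k⁴ = 0.9469, so πd_o³(1−k⁴)/16 = 2233 mm³.
T_allow = 109.8×2233 = 245100 N·mm = 245.1 N·m.

T_allow = 245 N·m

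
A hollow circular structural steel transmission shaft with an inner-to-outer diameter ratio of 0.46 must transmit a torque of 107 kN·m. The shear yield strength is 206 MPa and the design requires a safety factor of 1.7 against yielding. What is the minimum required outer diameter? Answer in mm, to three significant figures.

τ_allow = 206/1.7 = 121.2 MPa.
For a hollow shaft τ = 16T/[πd_o³(1−k⁴)] with k = 0.46, so 1−k⁴ = 0.9552.
d_o³ = 16T/[π τ_allow (1−k⁴)] = 16×1.0700×10^8/(π×121.2×0.9552) = 4.708×10^6 mm³.
d_o = 167.6 mm.

d_o = 168 mm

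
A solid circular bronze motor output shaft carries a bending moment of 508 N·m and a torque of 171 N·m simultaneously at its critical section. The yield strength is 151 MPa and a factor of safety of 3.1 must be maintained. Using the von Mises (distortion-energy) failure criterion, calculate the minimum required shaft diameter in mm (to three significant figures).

σ_allow = σ_y/n = 151/3.1 = 48.71 MPa.
For a solid shaft σ_b = 32M/(πd³) and τ = 16T/(πd³), so the von Mises stress is σ' = (16/πd³)·√(4M²+3T²).
√(4M²+3T²) = √(4×(508000)² + 3×(171000)²) = 1.058×10^6 N·mm.
d³ = 16×1.058×10^6/(π×48.71) = 110700 mm³.
d = 48.01 mm.

d = 48.0 mm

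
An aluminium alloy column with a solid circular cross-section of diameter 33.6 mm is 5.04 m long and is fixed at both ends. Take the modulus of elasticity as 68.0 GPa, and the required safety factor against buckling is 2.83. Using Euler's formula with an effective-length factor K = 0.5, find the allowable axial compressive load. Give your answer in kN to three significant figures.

P_allow = 2.34 kN

I = πd⁴/64 = π×33.6⁴/64 = 62560 mm⁴.
Effective length L_e = KL = 0.5×5.04 m = 2520 mm.
Euler critical load P_cr = π²EI/L_e² = π²×68000×62560/2520² = 6612 N.
P_allow = P_cr/n = 6612/2.83 = 2336 N.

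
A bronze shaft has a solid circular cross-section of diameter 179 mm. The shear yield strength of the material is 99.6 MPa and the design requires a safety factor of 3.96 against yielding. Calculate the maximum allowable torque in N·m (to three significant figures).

T_allow = 28300 N·m

τ_allow = 99.6/3.96 = 25.15 MPa.
For a solid shaft T_allow = τ_allow·πd³/16; πd³/16 = π×179³/16 = 1.126×10^6 mm³.
T_allow = 25.15×1.126×10^6 = 2.832×10^7 N·mm = 28320 N·m.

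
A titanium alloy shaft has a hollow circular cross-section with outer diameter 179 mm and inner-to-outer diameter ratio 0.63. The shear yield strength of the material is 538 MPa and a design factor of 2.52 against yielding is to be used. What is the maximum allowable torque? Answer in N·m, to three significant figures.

τ_allow = 538/2.52 = 213.5 MPa.
For a hollow shaft T_allow = τ_allow·πd_o³(1−k⁴)/16 with 1−k⁴ = 0.8425, so πd_o³(1−k⁴)/16 = 948700 mm³.
T_allow = 213.5×948700 = 2.025×10^8 N·mm = 202500 N·m.

T_allow = 2.03×10^5 N·m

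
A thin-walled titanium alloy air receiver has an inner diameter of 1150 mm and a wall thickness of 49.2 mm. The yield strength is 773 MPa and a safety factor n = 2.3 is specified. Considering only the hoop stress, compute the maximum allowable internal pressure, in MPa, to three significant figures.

σ_allow = 773/2.3 = 336.1 MPa.
σ_h = pD/(2t) → p_allow = 2σ_allow t/D = 2×336.1×49.2/1150 = 28.76 MPa.

p_allow = 28.8 MPa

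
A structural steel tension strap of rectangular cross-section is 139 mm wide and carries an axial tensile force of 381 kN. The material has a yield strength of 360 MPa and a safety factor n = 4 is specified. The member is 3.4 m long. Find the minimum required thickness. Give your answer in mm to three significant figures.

σ_allow = 360/4 = 90.00 MPa.
Required area A = F/σ_allow = 381000/90.00 = 4233 mm².
t = A/w = 4233/139 = 30.46 mm.

t = 30.5 mm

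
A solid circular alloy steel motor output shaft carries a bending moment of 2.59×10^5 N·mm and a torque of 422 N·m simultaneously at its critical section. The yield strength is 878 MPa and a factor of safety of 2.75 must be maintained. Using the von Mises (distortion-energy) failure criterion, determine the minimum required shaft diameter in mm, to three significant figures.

σ_allow = σ_y/n = 878/2.75 = 319.3 MPa.
For a solid shaft σ_b = 32M/(πd³) and τ = 16T/(πd³), so the von Mises stress is σ' = (16/πd³)·√(4M²+3T²).
√(4M²+3T²) = √(4×(259000)² + 3×(422000)²) = 895900 N·mm.
d³ = 16×895900/(π×319.3) = 14290 mm³.
d = 24.27 mm.

d = 24.3 mm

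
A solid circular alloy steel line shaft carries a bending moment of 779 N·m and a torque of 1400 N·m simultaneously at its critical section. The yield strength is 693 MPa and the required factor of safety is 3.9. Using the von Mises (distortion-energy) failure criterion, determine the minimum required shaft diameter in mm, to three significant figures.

σ_allow = σ_y/n = 693/3.9 = 177.7 MPa.
For a solid shaft σ_b = 32M/(πd³) and τ = 16T/(πd³), so the von Mises stress is σ' = (16/πd³)·√(4M²+3T²).
√(4M²+3T²) = √(4×(779000)² + 3×(1.400×10^6)²) = 2.882×10^6 N·mm.
d³ = 16×2.882×10^6/(π×177.7) = 82610 mm³.
d = 43.55 mm.

d = 43.6 mm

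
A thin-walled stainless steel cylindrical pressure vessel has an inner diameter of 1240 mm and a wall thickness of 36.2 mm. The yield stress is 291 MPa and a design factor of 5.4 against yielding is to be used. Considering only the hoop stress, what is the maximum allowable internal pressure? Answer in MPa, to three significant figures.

p_allow = 3.15 MPa

σ_allow = 291/5.4 = 53.89 MPa.
σ_h = pD/(2t) → p_allow = 2σ_allow t/D = 2×53.89×36.2/1240 = 3.146 MPa.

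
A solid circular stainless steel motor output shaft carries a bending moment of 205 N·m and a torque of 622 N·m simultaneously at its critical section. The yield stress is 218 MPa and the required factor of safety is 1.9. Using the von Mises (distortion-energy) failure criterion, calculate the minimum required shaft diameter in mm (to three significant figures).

d = 37.1 mm

σ_allow = σ_y/n = 218/1.9 = 114.7 MPa.
For a solid shaft σ_b = 32M/(πd³) and τ = 16T/(πd³), so the von Mises stress is σ' = (16/πd³)·√(4M²+3T²).
√(4M²+3T²) = √(4×(205000)² + 3×(622000)²) = 1.153×10^6 N·mm.
d³ = 16×1.153×10^6/(π×114.7) = 51170 mm³.
d = 37.12 mm.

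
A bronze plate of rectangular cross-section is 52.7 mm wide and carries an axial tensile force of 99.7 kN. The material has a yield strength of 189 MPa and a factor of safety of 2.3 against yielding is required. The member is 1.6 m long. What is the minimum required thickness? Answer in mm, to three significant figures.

σ_allow = 189/2.3 = 82.17 MPa.
Required area A = F/σ_allow = 99700/82.17 = 1213 mm².
t = A/w = 1213/52.7 = 23.02 mm.

t = 23.0 mm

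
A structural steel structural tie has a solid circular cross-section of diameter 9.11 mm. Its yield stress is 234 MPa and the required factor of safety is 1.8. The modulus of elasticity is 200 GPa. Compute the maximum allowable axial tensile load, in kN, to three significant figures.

σ_allow = 234/1.8 = 130.0 MPa.
A = πd²/4 = π×9.11²/4 = 65.18 mm².
F_allow = σ_allow × A = 130.0×65.18 = 8474 N.

F_allow = 8.47 kN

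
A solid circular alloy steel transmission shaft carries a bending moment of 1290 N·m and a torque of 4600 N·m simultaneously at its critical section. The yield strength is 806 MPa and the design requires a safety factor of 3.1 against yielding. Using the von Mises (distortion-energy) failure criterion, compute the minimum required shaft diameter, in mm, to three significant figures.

d = 54.7 mm

σ_allow = σ_y/n = 806/3.1 = 260.0 MPa.
For a solid shaft σ_b = 32M/(πd³) and τ = 16T/(πd³), so the von Mises stress is σ' = (16/πd³)·√(4M²+3T²).
√(4M²+3T²) = √(4×(1.290×10^6)² + 3×(4.600×10^6)²) = 8.375×10^6 N·mm.
d³ = 16×8.375×10^6/(π×260.0) = 164000 mm³.
d = 54.74 mm.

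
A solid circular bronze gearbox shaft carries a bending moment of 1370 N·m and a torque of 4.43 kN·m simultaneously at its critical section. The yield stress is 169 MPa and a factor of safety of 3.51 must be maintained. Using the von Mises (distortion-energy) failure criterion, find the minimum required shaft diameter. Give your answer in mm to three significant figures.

σ_allow = σ_y/n = 169/3.51 = 48.15 MPa.
For a solid shaft σ_b = 32M/(πd³) and τ = 16T/(πd³), so the von Mises stress is σ' = (16/πd³)·√(4M²+3T²).
√(4M²+3T²) = √(4×(1.370×10^6)² + 3×(4.430×10^6)²) = 8.148×10^6 N·mm.
d³ = 16×8.148×10^6/(π×48.15) = 861800 mm³.
d = 95.16 mm.

d = 95.2 mm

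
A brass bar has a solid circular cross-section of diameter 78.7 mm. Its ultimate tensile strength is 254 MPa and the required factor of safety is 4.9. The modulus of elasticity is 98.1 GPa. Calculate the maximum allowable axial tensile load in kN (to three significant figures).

F_allow = 252 kN

σ_allow = 254/4.9 = 51.84 MPa.
A = πd²/4 = π×78.7²/4 = 4865 mm².
F_allow = σ_allow × A = 51.84×4865 = 252200 N.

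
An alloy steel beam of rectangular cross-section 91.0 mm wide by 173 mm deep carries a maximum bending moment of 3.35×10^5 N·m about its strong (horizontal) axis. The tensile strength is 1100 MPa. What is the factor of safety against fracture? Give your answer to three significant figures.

Section modulus S = bh²/6 = 91.0×173²/6 = 453900 mm³.
σ = M/S = 3.3500×10^8/453900 = 738.0 MPa.
n = 1100/738.0 = 1.490.

n = 1.49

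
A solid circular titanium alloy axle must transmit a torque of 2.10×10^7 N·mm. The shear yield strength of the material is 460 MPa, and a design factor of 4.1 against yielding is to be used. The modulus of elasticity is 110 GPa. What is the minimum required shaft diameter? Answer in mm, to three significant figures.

d = 98.4 mm

Allowable shear stress τ_allow = 460/4.1 = 112.2 MPa.
For a solid shaft τ = 16T/(πd³), so d³ = 16T/(π τ_allow) = 16×2.1000×10^7/(π×112.2) = 953300 mm³.
d = (953300)^(1/3) = 98.42 mm.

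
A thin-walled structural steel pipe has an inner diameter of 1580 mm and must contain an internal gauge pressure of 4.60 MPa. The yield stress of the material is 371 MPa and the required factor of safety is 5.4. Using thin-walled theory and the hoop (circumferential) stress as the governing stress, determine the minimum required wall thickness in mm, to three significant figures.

t = 52.9 mm

σ_allow = 371/5.4 = 68.70 MPa.
Hoop stress σ_h = pD/(2t), so t = pD/(2σ_allow) = 4.60×1580/(2×68.70) = 52.89 mm.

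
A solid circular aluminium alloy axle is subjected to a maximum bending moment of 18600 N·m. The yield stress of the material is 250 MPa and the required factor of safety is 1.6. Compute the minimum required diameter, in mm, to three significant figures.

σ_allow = 250/1.6 = 156.2 MPa.
For a solid circular section σ = 32M/(πd³), so d³ = 32M/(π σ_allow) = 32×1.8600×10^7/(π×156.2) = 1.213×10^6 mm³.
d = 106.6 mm.

d = 107 mm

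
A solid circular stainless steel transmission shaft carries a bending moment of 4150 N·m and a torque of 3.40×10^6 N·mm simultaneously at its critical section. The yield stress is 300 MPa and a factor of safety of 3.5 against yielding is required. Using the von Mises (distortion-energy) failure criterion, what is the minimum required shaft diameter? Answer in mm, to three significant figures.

d = 84.6 mm

σ_allow = σ_y/n = 300/3.5 = 85.71 MPa.
For a solid shaft σ_b = 32M/(πd³) and τ = 16T/(πd³), so the von Mises stress is σ' = (16/πd³)·√(4M²+3T²).
√(4M²+3T²) = √(4×(4.150×10^6)² + 3×(3.400×10^6)²) = 1.018×10^7 N·mm.
d³ = 16×1.018×10^7/(π×85.71) = 604700 mm³.
d = 84.56 mm.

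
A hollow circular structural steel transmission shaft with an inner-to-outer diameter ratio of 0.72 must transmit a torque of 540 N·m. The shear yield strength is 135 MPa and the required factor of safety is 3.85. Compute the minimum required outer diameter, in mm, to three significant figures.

τ_allow = 135/3.85 = 35.06 MPa.
For a hollow shaft τ = 16T/[πd_o³(1−k⁴)] with k = 0.72, so 1−k⁴ = 0.7313.
d_o³ = 16T/[π τ_allow (1−k⁴)] = 16×540000/(π×35.06×0.7313) = 107300 mm³.
d_o = 47.51 mm.

d_o = 47.5 mm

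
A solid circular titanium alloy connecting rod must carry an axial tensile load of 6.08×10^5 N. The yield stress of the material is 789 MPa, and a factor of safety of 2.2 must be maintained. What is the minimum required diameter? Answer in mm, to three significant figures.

Allowable stress σ_allow = 789/2.2 = 358.6 MPa.
Required area A = F/σ_allow = 608000/358.6 = 1695 mm².
A = πd²/4 → d = √(4A/π) = 46.46 mm.

d = 46.5 mm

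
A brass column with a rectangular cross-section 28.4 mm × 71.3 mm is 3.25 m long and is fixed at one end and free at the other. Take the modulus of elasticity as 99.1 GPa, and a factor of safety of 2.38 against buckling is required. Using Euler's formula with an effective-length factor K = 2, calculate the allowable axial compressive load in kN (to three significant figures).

Buckling occurs about the weak axis: I_min = h·b³/12 = 71.3×28.4³/12 = 136100 mm⁴ (b = 28.4 mm is the smaller dimension).
Effective length L_e = KL = 2×3.25 m = 6500 mm.
Euler critical load P_cr = π²EI/L_e² = π²×99100×136100/6500² = 3151 N.
P_allow = P_cr/n = 3151/2.38 = 1324 N.

P_allow = 1.32 kN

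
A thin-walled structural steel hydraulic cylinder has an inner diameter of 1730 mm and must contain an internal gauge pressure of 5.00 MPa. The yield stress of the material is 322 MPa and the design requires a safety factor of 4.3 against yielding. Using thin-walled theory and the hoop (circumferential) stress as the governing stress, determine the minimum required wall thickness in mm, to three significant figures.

σ_allow = 322/4.3 = 74.88 MPa.
Hoop stress σ_h = pD/(2t), so t = pD/(2σ_allow) = 5.00×1730/(2×74.88) = 57.76 mm.

t = 57.8 mm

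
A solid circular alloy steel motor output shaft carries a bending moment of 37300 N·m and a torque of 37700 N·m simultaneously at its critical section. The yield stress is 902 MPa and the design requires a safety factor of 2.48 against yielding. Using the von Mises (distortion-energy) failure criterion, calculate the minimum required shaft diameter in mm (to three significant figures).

σ_allow = σ_y/n = 902/2.48 = 363.7 MPa.
For a solid shaft σ_b = 32M/(πd³) and τ = 16T/(πd³), so the von Mises stress is σ' = (16/πd³)·√(4M²+3T²).
√(4M²+3T²) = √(4×(3.730×10^7)² + 3×(3.770×10^7)²) = 9.914×10^7 N·mm.
d³ = 16×9.914×10^7/(π×363.7) = 1.388×10^6 mm³.
d = 111.6 mm.

d = 112 mm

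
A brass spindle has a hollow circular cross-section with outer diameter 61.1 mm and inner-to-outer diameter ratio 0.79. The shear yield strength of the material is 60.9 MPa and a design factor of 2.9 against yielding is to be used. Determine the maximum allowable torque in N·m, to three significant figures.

T_allow = 574 N·m

τ_allow = 60.9/2.9 = 21.00 MPa.
For a hollow shaft T_allow = τ_allow·πd_o³(1−k⁴)/16 with 1−k⁴ = 0.6105, so πd_o³(1−k⁴)/16 = 27340 mm³.
T_allow = 21.00×27340 = 574200 N·mm = 574.2 N·m.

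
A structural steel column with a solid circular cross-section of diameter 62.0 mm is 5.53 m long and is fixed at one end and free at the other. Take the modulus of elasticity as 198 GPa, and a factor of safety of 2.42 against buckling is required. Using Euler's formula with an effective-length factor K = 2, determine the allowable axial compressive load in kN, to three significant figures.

P_allow = 4.79 kN

I = πd⁴/64 = π×62.0⁴/64 = 725300 mm⁴.
Effective length L_e = KL = 2×5.53 m = 11060 mm.
Euler critical load P_cr = π²EI/L_e² = π²×198000×725300/11060² = 11590 N.
P_allow = P_cr/n = 11590/2.42 = 4788 N.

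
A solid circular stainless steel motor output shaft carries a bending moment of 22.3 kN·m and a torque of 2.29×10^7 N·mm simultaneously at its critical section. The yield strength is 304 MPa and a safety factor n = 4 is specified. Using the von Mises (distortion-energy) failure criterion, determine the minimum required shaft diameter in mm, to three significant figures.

d = 159 mm

σ_allow = σ_y/n = 304/4 = 76.00 MPa.
For a solid shaft σ_b = 32M/(πd³) and τ = 16T/(πd³), so the von Mises stress is σ' = (16/πd³)·√(4M²+3T²).
√(4M²+3T²) = √(4×(2.230×10^7)² + 3×(2.290×10^7)²) = 5.969×10^7 N·mm.
d³ = 16×5.969×10^7/(π×76.00) = 4.000×10^6 mm³.
d = 158.7 mm.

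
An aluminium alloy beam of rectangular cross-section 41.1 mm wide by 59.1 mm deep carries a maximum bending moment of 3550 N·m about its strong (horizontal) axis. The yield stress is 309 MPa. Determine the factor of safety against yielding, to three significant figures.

n = 2.08

Section modulus S = bh²/6 = 41.1×59.1²/6 = 23930 mm³.
σ = M/S = 3550000/23930 = 148.4 MPa.
n = 309/148.4 = 2.083.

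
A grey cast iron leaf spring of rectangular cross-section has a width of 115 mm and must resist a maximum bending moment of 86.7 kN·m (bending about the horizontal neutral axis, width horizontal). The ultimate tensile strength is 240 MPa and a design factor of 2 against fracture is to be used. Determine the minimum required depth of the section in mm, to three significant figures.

h = 194 mm

σ_allow = 240/2 = 120.0 MPa.
For a rectangular section σ = 6M/(bh²), so h² = 6M/(b σ_allow) = 6×8.6700×10^7/(115×120.0) = 37700 mm².
h = 194.2 mm.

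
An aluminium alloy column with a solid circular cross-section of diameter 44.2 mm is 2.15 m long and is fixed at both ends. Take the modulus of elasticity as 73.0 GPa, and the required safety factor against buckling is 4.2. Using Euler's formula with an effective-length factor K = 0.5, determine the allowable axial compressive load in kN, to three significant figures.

I = πd⁴/64 = π×44.2⁴/64 = 187400 mm⁴.
Effective length L_e = KL = 0.5×2.15 m = 1075 mm.
Euler critical load P_cr = π²EI/L_e² = π²×73000×187400/1075² = 116800 N.
P_allow = P_cr/n = 116800/4.2 = 27810 N.

P_allow = 27.8 kN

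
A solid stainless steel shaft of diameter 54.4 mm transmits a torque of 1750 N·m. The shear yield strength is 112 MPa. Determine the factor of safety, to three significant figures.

τ = 16T/(πd³) = 16×1750000/(π×54.4³) = 55.36 MPa.
n = τ_limit/τ = 112/55.36 = 2.023.

n = 2.02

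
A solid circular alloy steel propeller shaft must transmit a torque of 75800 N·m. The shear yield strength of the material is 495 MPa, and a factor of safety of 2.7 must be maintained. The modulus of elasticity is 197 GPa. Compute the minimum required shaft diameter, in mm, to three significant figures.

d = 128 mm

Allowable shear stress τ_allow = 495/2.7 = 183.3 MPa.
For a solid shaft τ = 16T/(πd³), so d³ = 16T/(π τ_allow) = 16×7.5800×10^7/(π×183.3) = 2.106×10^6 mm³.
d = (2.106×10^6)^(1/3) = 128.2 mm.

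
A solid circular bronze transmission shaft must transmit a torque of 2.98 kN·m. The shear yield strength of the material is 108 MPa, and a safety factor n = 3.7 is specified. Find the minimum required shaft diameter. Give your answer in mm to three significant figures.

Allowable shear stress τ_allow = 108/3.7 = 29.19 MPa.
For a solid shaft τ = 16T/(πd³), so d³ = 16T/(π τ_allow) = 16×2980000/(π×29.19) = 520000 mm³.
d = (520000)^(1/3) = 80.41 mm.

d = 80.4 mm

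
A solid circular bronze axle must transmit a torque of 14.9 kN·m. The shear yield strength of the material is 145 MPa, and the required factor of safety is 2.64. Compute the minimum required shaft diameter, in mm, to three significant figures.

Allowable shear stress τ_allow = 145/2.64 = 54.92 MPa.
For a solid shaft τ = 16T/(πd³), so d³ = 16T/(π τ_allow) = 16×1.4900×10^7/(π×54.92) = 1.382×10^6 mm³.
d = (1.382×10^6)^(1/3) = 111.4 mm.

d = 111 mm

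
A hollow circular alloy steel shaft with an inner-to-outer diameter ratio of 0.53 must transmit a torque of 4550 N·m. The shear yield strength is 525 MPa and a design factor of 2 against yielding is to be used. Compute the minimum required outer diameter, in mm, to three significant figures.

τ_allow = 525/2 = 262.5 MPa.
For a hollow shaft τ = 16T/[πd_o³(1−k⁴)] with k = 0.53, so 1−k⁴ = 0.9211.
d_o³ = 16T/[π τ_allow (1−k⁴)] = 16×4550000/(π×262.5×0.9211) = 95840 mm³.
d_o = 45.76 mm.

d_o = 45.8 mm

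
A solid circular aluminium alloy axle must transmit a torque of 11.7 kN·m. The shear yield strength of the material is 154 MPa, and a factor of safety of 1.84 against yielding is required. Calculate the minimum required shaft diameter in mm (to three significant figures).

d = 89.3 mm

Allowable shear stress τ_allow = 154/1.84 = 83.70 MPa.
For a solid shaft τ = 16T/(πd³), so d³ = 16T/(π τ_allow) = 16×1.1700×10^7/(π×83.70) = 712000 mm³.
d = (712000)^(1/3) = 89.29 mm.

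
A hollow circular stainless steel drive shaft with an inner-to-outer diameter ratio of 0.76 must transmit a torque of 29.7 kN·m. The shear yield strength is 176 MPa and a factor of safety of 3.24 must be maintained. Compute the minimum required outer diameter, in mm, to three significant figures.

τ_allow = 176/3.24 = 54.32 MPa.
For a hollow shaft τ = 16T/[πd_o³(1−k⁴)] with k = 0.76, so 1−k⁴ = 0.6664.
d_o³ = 16T/[π τ_allow (1−k⁴)] = 16×2.9700×10^7/(π×54.32×0.6664) = 4.179×10^6 mm³.
d_o = 161.1 mm.

d_o = 161 mm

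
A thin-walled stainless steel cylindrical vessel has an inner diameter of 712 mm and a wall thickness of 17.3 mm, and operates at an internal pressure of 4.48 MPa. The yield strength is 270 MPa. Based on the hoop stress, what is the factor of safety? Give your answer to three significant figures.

σ_h = pD/(2t) = 4.48×712/(2×17.3) = 92.19 MPa.
n = 270/92.19 = 2.929.

n = 2.93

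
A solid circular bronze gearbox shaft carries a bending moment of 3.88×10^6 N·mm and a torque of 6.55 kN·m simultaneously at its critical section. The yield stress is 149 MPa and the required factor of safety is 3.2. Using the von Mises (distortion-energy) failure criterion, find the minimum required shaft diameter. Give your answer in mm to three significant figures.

σ_allow = σ_y/n = 149/3.2 = 46.56 MPa.
For a solid shaft σ_b = 32M/(πd³) and τ = 16T/(πd³), so the von Mises stress is σ' = (16/πd³)·√(4M²+3T²).
√(4M²+3T²) = √(4×(3.880×10^6)² + 3×(6.550×10^6)²) = 1.375×10^7 N·mm.
d³ = 16×1.375×10^7/(π×46.56) = 1.503×10^6 mm³.
d = 114.6 mm.

d = 115 mm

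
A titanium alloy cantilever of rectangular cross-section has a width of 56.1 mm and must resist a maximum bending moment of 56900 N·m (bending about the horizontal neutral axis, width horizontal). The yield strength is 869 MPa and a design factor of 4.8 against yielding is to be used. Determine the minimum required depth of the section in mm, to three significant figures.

σ_allow = 869/4.8 = 181.0 MPa.
For a rectangular section σ = 6M/(bh²), so h² = 6M/(b σ_allow) = 6×5.6900×10^7/(56.1×181.0) = 33610 mm².
h = 183.3 mm.

h = 183 mm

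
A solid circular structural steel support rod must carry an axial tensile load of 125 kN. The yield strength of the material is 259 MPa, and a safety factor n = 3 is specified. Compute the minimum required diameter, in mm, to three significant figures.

d = 42.9 mm

Allowable stress σ_allow = 259/3 = 86.33 MPa.
Required area A = F/σ_allow = 125000/86.33 = 1448 mm².
A = πd²/4 → d = √(4A/π) = 42.94 mm.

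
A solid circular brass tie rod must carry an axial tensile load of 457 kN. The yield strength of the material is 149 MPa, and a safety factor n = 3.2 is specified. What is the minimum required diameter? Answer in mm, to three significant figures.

Allowable stress σ_allow = 149/3.2 = 46.56 MPa.
Required area A = F/σ_allow = 457000/46.56 = 9815 mm².
A = πd²/4 → d = √(4A/π) = 111.8 mm.

d = 112 mm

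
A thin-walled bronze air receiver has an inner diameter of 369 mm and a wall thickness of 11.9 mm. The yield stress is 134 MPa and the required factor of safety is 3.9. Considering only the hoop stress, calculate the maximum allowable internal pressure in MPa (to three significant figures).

p_allow = 2.22 MPa

σ_allow = 134/3.9 = 34.36 MPa.
σ_h = pD/(2t) → p_allow = 2σ_allow t/D = 2×34.36×11.9/369 = 2.216 MPa.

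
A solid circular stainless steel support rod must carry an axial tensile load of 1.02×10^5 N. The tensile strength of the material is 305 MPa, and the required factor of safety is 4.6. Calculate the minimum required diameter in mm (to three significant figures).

d = 44.3 mm

Allowable stress σ_allow = 305/4.6 = 66.30 MPa.
Required area A = F/σ_allow = 102000/66.30 = 1538 mm².
A = πd²/4 → d = √(4A/π) = 44.26 mm.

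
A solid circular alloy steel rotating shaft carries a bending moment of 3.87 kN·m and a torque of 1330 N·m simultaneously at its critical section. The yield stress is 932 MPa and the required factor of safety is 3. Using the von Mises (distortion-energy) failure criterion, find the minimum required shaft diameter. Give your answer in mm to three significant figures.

σ_allow = σ_y/n = 932/3 = 310.7 MPa.
For a solid shaft σ_b = 32M/(πd³) and τ = 16T/(πd³), so the von Mises stress is σ' = (16/πd³)·√(4M²+3T²).
√(4M²+3T²) = √(4×(3.870×10^6)² + 3×(1.330×10^6)²) = 8.076×10^6 N·mm.
d³ = 16×8.076×10^6/(π×310.7) = 132400 mm³.
d = 50.97 mm.

d = 51.0 mm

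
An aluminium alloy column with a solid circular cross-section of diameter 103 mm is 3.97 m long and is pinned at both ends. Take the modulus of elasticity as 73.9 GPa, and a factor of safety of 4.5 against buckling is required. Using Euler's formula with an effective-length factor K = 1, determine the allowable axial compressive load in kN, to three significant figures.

I = πd⁴/64 = π×103⁴/64 = 5.525×10^6 mm⁴.
Effective length L_e = KL = 1×3.97 m = 3970 mm.
Euler critical load P_cr = π²EI/L_e² = π²×73900×5.525×10^6/3970² = 255700 N.
P_allow = P_cr/n = 255700/4.5 = 56820 N.

P_allow = 56.8 kN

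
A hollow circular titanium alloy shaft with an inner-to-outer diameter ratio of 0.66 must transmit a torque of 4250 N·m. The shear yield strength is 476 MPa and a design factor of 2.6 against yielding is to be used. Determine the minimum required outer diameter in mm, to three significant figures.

τ_allow = 476/2.6 = 183.1 MPa.
For a hollow shaft τ = 16T/[πd_o³(1−k⁴)] with k = 0.66, so 1−k⁴ = 0.8103.
d_o³ = 16T/[π τ_allow (1−k⁴)] = 16×4250000/(π×183.1×0.8103) = 145900 mm³.
d_o = 52.65 mm.

d_o = 52.6 mm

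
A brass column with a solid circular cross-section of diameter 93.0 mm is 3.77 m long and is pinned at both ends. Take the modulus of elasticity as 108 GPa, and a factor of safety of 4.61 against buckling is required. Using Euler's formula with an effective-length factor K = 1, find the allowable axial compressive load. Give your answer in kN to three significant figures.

I = πd⁴/64 = π×93.0⁴/64 = 3.672×10^6 mm⁴.
Effective length L_e = KL = 1×3.77 m = 3770 mm.
Euler critical load P_cr = π²EI/L_e² = π²×108000×3.672×10^6/3770² = 275400 N.
P_allow = P_cr/n = 275400/4.61 = 59740 N.

P_allow = 59.7 kN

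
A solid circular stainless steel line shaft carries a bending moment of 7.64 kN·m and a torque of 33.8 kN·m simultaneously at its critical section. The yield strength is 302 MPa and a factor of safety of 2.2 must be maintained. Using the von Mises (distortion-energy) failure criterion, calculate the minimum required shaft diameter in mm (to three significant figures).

d = 131 mm

σ_allow = σ_y/n = 302/2.2 = 137.3 MPa.
For a solid shaft σ_b = 32M/(πd³) and τ = 16T/(πd³), so the von Mises stress is σ' = (16/πd³)·√(4M²+3T²).
√(4M²+3T²) = √(4×(7.640×10^6)² + 3×(3.380×10^7)²) = 6.050×10^7 N·mm.
d³ = 16×6.050×10^7/(π×137.3) = 2.245×10^6 mm³.
d = 130.9 mm.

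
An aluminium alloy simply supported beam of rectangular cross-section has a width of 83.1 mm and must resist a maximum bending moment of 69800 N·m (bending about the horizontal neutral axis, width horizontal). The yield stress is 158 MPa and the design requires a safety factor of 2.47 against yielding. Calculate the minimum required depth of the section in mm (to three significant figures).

σ_allow = 158/2.47 = 63.97 MPa.
For a rectangular section σ = 6M/(bh²), so h² = 6M/(b σ_allow) = 6×6.9800×10^7/(83.1×63.97) = 78790 mm².
h = 280.7 mm.

h = 281 mm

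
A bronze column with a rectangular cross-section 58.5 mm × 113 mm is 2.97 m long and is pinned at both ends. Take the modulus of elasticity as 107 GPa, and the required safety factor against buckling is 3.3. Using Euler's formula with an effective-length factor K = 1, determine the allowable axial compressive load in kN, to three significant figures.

P_allow = 68.4 kN

Buckling occurs about the weak axis: I_min = h·b³/12 = 113×58.5³/12 = 1.885×10^6 mm⁴ (b = 58.5 mm is the smaller dimension).
Effective length L_e = KL = 1×2.97 m = 2970 mm.
Euler critical load P_cr = π²EI/L_e² = π²×107000×1.885×10^6/2970² = 225700 N.
P_allow = P_cr/n = 225700/3.3 = 68390 N.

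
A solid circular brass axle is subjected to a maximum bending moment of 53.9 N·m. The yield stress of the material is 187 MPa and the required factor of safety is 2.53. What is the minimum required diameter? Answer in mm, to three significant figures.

d = 19.5 mm

σ_allow = 187/2.53 = 73.91 MPa.
For a solid circular section σ = 32M/(πd³), so d³ = 32M/(π σ_allow) = 32×53900/(π×73.91) = 7428 mm³.
d = 19.51 mm.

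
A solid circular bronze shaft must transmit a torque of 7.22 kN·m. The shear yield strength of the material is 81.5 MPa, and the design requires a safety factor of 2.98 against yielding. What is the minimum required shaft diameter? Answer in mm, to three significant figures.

Allowable shear stress τ_allow = 81.5/2.98 = 27.35 MPa.
For a solid shaft τ = 16T/(πd³), so d³ = 16T/(π τ_allow) = 16×7220000/(π×27.35) = 1.345×10^6 mm³.
d = (1.345×10^6)^(1/3) = 110.4 mm.

d = 110 mm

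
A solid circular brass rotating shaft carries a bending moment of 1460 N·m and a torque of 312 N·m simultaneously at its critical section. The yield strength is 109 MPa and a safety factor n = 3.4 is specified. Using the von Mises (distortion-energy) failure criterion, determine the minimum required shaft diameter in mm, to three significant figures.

d = 77.8 mm

σ_allow = σ_y/n = 109/3.4 = 32.06 MPa.
For a solid shaft σ_b = 32M/(πd³) and τ = 16T/(πd³), so the von Mises stress is σ' = (16/πd³)·√(4M²+3T²).
√(4M²+3T²) = √(4×(1.460×10^6)² + 3×(312000)²) = 2.970×10^6 N·mm.
d³ = 16×2.970×10^6/(π×32.06) = 471800 mm³.
d = 77.85 mm.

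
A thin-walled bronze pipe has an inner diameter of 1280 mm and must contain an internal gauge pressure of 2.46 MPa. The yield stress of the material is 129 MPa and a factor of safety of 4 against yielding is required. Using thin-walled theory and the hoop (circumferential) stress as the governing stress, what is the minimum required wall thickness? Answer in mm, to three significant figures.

σ_allow = 129/4 = 32.25 MPa.
Hoop stress σ_h = pD/(2t), so t = pD/(2σ_allow) = 2.46×1280/(2×32.25) = 48.82 mm.

t = 48.8 mm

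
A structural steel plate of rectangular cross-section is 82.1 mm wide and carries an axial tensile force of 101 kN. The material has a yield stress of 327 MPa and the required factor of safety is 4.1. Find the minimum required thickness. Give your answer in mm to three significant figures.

σ_allow = 327/4.1 = 79.76 MPa.
Required area A = F/σ_allow = 101000/79.76 = 1266 mm².
t = A/w = 1266/82.1 = 15.42 mm.

t = 15.4 mm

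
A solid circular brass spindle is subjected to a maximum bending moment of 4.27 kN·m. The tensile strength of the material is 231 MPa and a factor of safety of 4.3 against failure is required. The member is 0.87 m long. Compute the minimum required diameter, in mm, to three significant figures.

σ_allow = 231/4.3 = 53.72 MPa.
For a solid circular section σ = 32M/(πd³), so d³ = 32M/(π σ_allow) = 32×4270000/(π×53.72) = 809600 mm³.
d = 93.20 mm.

d = 93.2 mm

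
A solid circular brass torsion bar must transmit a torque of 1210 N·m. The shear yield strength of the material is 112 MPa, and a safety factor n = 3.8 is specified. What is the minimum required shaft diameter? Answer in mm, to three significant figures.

d = 59.4 mm

Allowable shear stress τ_allow = 112/3.8 = 29.47 MPa.
For a solid shaft τ = 16T/(πd³), so d³ = 16T/(π τ_allow) = 16×1210000/(π×29.47) = 209100 mm³.
d = (209100)^(1/3) = 59.35 mm.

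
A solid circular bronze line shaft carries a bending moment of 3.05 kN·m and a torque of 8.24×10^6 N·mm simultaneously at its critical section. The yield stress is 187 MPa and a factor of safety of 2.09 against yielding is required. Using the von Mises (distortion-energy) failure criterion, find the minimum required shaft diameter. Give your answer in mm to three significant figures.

d = 96.0 mm

σ_allow = σ_y/n = 187/2.09 = 89.47 MPa.
For a solid shaft σ_b = 32M/(πd³) and τ = 16T/(πd³), so the von Mises stress is σ' = (16/πd³)·√(4M²+3T²).
√(4M²+3T²) = √(4×(3.050×10^6)² + 3×(8.240×10^6)²) = 1.552×10^7 N·mm.
d³ = 16×1.552×10^7/(π×89.47) = 883500 mm³.
d = 95.95 mm.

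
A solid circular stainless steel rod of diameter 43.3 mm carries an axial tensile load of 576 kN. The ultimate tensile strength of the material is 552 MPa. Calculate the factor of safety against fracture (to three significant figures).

A = πd²/4 = 1473 mm².
σ = F/A = 576000/1473 = 391.2 MPa.
n = 552/391.2 = 1.411.

n = 1.41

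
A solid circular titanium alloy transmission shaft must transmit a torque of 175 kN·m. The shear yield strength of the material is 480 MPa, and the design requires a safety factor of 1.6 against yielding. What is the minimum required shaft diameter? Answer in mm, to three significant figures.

Allowable shear stress τ_allow = 480/1.6 = 300.0 MPa.
For a solid shaft τ = 16T/(πd³), so d³ = 16T/(π τ_allow) = 16×1.7500×10^8/(π×300.0) = 2.971×10^6 mm³.
d = (2.971×10^6)^(1/3) = 143.8 mm.

d = 144 mm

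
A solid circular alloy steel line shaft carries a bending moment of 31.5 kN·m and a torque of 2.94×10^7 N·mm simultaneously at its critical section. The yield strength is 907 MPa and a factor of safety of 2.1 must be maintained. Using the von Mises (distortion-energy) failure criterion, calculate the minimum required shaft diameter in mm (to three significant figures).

d = 98.5 mm

σ_allow = σ_y/n = 907/2.1 = 431.9 MPa.
For a solid shaft σ_b = 32M/(πd³) and τ = 16T/(πd³), so the von Mises stress is σ' = (16/πd³)·√(4M²+3T²).
√(4M²+3T²) = √(4×(3.150×10^7)² + 3×(2.940×10^7)²) = 8.101×10^7 N·mm.
d³ = 16×8.101×10^7/(π×431.9) = 955200 mm³.
d = 98.48 mm.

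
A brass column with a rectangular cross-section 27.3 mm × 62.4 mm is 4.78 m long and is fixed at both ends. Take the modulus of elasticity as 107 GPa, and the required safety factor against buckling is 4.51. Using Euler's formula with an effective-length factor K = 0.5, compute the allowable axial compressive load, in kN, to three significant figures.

P_allow = 4.34 kN

Buckling occurs about the weak axis: I_min = h·b³/12 = 62.4×27.3³/12 = 105800 mm⁴ (b = 27.3 mm is the smaller dimension).
Effective length L_e = KL = 0.5×4.78 m = 2390 mm.
Euler critical load P_cr = π²EI/L_e² = π²×107000×105800/2390² = 19560 N.
P_allow = P_cr/n = 19560/4.51 = 4337 N.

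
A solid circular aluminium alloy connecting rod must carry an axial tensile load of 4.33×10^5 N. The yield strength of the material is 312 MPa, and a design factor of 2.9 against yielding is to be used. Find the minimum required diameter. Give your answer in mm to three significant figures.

Allowable stress σ_allow = 312/2.9 = 107.6 MPa.
Required area A = F/σ_allow = 433000/107.6 = 4025 mm².
A = πd²/4 → d = √(4A/π) = 71.58 mm.

d = 71.6 mm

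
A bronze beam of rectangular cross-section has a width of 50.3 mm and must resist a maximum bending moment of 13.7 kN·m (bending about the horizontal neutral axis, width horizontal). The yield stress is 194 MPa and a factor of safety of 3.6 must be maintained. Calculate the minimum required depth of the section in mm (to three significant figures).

h = 174 mm

σ_allow = 194/3.6 = 53.89 MPa.
For a rectangular section σ = 6M/(bh²), so h² = 6M/(b σ_allow) = 6×1.3700×10^7/(50.3×53.89) = 30330 mm².
h = 174.1 mm.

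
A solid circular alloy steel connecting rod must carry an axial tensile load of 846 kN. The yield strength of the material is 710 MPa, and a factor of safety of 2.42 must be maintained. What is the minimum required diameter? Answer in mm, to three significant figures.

d = 60.6 mm

Allowable stress σ_allow = 710/2.42 = 293.4 MPa.
Required area A = F/σ_allow = 846000/293.4 = 2884 mm².
A = πd²/4 → d = √(4A/π) = 60.59 mm.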